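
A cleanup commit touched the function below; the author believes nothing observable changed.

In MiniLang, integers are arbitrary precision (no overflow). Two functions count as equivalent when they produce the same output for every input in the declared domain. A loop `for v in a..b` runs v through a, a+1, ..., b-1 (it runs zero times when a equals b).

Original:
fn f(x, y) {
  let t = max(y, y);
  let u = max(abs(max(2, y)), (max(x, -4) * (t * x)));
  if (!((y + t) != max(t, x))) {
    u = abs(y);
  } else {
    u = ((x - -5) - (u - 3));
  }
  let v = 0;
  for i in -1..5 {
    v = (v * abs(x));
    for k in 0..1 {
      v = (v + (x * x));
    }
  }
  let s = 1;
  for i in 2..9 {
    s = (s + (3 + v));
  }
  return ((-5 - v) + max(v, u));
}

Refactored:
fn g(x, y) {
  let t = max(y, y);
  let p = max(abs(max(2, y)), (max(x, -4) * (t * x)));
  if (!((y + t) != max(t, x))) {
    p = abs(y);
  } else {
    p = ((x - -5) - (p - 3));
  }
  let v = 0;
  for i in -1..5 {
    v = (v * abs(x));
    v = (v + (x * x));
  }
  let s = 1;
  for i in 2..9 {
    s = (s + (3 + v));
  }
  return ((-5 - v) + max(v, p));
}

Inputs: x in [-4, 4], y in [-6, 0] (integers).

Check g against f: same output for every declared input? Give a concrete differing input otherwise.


Differences: statement counts differ; also loop structure differs; also local variable names differ — yet all 63 inputs agree.
verdict: equivalent


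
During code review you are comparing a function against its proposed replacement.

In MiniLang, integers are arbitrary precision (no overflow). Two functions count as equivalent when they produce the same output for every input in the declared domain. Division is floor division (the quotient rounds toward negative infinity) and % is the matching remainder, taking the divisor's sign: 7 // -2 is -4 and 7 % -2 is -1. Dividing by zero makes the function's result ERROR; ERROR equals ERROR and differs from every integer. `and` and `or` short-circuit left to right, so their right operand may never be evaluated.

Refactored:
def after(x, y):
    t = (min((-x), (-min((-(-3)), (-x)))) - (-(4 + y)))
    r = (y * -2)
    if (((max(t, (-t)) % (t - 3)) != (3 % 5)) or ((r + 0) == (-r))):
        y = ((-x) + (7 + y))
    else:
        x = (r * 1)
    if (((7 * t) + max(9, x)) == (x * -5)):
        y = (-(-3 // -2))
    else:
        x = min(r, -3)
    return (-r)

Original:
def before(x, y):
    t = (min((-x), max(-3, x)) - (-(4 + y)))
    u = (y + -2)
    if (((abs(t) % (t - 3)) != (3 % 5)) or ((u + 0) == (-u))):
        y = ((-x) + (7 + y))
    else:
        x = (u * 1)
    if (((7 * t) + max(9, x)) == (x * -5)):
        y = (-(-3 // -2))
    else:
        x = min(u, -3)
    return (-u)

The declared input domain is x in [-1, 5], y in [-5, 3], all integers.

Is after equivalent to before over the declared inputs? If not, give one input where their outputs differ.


At x=-1, y=-5: before gives 7, after gives -10.
verdict: not equivalent; witness: x=-1, y=-5


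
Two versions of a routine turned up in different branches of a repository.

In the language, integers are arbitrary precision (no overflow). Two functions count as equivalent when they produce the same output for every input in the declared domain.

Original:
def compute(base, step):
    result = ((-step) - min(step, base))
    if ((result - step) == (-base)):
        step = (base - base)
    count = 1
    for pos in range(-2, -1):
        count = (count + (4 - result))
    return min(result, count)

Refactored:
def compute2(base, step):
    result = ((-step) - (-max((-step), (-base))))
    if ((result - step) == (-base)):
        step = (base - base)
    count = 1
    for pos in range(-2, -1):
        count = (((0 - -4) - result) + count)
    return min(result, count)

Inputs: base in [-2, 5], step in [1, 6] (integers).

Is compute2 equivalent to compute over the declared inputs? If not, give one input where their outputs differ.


Changes here: arithmetic usage differs; and constant usage differs; and min/max/abs usage differs; the full 48-point sweep finds no disagreement.
verdict: equivalent


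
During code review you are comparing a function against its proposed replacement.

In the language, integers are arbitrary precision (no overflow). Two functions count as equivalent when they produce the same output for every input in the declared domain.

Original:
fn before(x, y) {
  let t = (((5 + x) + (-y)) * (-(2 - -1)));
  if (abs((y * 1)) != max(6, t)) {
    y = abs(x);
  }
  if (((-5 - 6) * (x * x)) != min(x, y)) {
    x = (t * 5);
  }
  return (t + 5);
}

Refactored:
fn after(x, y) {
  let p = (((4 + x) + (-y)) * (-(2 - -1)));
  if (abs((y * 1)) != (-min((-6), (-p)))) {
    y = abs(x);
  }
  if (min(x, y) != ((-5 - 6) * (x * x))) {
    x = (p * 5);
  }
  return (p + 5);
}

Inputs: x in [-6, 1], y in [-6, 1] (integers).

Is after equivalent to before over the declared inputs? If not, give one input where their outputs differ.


These are not equivalent — on x=-6, y=-6 the outputs split (-10 vs -7).
before: t=-15, then (abs((y * 1)) != max(6, t)) is false, then (((-5 - 6) * (x * x)) != min(x, y)) is true, then x=-75, then returns -10
after: p=-12, then (abs((y * 1)) != (-min((-6), (-p)))) is false, then (min(x, y) != ((-5 - 6) * (x * x))) is true, then x=-60, then returns -7
verdict: not equivalent; witness: x=-6, y=-6


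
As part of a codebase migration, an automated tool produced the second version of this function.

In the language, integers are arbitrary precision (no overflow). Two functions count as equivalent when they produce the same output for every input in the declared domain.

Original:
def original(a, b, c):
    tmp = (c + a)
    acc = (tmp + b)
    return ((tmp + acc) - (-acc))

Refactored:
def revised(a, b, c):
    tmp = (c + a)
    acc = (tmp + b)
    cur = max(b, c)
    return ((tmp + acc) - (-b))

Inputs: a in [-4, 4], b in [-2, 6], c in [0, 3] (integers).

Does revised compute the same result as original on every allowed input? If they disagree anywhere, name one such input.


Run the pair on a=-4, b=-2, c=0.
original: tmp := -4 | acc := -6 | result -16
revised: tmp := -4 | acc := -6 | cur := 0 | result -12
-16 and -12 differ, so these are not the same function on this domain.
verdict: not equivalent; witness: a=-4, b=-2, c=0


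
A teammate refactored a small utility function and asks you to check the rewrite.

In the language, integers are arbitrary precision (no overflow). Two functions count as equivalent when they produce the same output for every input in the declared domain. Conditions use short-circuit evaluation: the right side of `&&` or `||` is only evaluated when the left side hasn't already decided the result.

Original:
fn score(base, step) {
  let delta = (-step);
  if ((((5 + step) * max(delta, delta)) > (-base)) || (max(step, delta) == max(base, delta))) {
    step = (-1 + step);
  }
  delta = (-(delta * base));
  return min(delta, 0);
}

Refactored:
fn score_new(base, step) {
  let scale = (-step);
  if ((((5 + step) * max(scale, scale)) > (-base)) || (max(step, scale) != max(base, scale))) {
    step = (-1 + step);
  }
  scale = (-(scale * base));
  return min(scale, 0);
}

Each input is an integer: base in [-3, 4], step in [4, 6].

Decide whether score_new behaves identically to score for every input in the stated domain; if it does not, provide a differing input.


One difference looks behavioral, but it never changes the outcome for any declared input.
Tracing base=1, step=5: score: delta becomes -5; next ((((5 + step) * max(delta, delta)) > (-base)) || (max(step, delta) == max(base, delta))) evaluates to false; next delta becomes 5; next final value 0 | score_new: scale becomes -5; next ((((5 + step) * max(scale, scale)) > (-base)) || (max(step, scale) != max(base, scale))) evaluates to true; next step becomes 4; next scale becomes 5; next final value 0 — matching result 0.
Sweeping the whole domain (24 inputs) finds no disagreement.
verdict: equivalent


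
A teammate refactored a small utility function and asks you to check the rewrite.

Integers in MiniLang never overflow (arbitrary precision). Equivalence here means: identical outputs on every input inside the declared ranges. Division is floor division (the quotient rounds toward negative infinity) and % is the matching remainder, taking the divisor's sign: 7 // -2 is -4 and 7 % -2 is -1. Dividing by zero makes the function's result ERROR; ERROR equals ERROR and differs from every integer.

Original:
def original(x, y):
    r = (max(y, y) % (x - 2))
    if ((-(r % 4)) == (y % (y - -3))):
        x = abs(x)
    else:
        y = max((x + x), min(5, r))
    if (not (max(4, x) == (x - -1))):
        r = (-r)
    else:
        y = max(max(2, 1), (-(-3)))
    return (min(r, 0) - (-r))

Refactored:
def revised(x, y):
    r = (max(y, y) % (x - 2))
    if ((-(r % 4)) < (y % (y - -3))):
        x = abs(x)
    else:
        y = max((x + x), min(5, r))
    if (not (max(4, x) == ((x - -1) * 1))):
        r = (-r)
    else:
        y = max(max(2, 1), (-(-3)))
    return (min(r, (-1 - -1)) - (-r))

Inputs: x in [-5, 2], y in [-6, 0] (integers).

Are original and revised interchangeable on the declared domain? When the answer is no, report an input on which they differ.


Run the pair on x=-3, y=-6.
original: r=-1, then ((-(r % 4)) == (y % (y - -3))) is false, then y=-1, then (not (max(4, x) == (x - -1))) is true, then r=1, then returns 1
revised: r=-1, then ((-(r % 4)) < (y % (y - -3))) is true, then x=3, then (not (max(4, x) == ((x - -1) * 1))) is false, then y=3, then returns -2
1 vs -2 — the two versions disagree here.
verdict: not equivalent; witness: x=-3, y=-6


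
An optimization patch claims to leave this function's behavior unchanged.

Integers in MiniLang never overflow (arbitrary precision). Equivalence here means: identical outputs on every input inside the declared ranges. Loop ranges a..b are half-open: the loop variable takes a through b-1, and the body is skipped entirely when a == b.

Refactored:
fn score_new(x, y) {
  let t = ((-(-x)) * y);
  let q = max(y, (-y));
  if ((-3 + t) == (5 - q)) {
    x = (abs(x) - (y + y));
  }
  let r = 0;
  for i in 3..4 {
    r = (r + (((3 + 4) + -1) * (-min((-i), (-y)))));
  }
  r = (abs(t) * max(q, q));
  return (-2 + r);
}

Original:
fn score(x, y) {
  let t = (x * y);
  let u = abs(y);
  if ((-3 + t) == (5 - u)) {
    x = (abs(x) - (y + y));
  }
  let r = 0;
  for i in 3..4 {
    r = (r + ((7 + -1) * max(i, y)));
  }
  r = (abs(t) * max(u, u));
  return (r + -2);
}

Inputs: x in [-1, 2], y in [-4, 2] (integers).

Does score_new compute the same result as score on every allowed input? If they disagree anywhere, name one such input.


Reading the diff, among the changes: constant usage differs, arithmetic usage differs, local variable names differ, min/max/abs usage differs.
As a probe, take x=1, y=-1: score runs t := -1 | u := 1 | ((-3 + t) == (5 - u)): false | r := 0 | iter i=3: | r := 18 | r := 1 | result -1; score_new runs t := -1 | q := 1 | ((-3 + t) == (5 - q)): false | r := 0 | iter i=3: | r := 18 | r := 1 | result -1; both end at -1.
Across all 28 domain points the two functions coincide.
verdict: equivalent


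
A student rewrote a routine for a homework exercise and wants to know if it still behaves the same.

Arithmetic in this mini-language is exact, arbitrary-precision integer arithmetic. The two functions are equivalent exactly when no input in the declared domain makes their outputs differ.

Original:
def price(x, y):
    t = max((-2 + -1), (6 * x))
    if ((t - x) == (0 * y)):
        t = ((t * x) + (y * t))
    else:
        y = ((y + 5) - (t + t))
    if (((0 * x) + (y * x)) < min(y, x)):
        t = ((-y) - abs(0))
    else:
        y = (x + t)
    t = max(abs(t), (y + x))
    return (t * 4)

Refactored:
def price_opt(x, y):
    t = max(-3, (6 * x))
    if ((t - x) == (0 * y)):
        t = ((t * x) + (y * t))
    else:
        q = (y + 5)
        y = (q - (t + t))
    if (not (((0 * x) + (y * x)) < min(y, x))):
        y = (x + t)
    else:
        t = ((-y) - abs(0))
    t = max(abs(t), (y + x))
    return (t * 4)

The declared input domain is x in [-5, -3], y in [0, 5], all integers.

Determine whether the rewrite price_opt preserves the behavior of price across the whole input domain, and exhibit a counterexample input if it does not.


Reading the diff, among the changes: arithmetic usage differs, and local variable names differ, and constant usage differs, and boolean connective usage differs, and statement counts differ.
One worked example (x=-4, y=5) — price: t=-3, then ((t - x) == (0 * y)) is false, then y=16, then (((0 * x) + (y * x)) < min(y, x)) is true, then t=-16, then t=16, then returns 64; price_opt: t=-3, then ((t - x) == (0 * y)) is false, then q=10, then y=16, then (not (((0 * x) + (y * x)) < min(y, x))) is false, then t=-16, then t=16, then returns 64; agreement on 64.
Sweeping the whole domain (18 inputs) finds no disagreement.
verdict: equivalent


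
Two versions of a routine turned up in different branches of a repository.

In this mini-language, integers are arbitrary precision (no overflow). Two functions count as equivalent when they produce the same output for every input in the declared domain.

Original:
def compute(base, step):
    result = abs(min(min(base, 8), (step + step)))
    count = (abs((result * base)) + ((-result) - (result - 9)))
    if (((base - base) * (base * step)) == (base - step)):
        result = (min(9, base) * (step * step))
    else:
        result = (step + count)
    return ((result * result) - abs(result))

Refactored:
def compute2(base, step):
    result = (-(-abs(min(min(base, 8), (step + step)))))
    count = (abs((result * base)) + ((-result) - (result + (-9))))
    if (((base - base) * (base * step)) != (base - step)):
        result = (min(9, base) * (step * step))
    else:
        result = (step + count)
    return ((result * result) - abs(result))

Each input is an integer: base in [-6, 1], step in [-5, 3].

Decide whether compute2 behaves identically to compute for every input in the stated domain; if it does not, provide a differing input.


There is a counterexample at base=-6, step=-5: 1892 on one side, 22350 on the other.
compute: result=10, then count=49, then (((base - base) * (base * step)) == (base - step)) is false, then result=44, then returns 1892
compute2: result=10, then count=49, then (((base - base) * (base * step)) != (base - step)) is true, then result=-150, then returns 22350
verdict: not equivalent; witness: base=-6, step=-5


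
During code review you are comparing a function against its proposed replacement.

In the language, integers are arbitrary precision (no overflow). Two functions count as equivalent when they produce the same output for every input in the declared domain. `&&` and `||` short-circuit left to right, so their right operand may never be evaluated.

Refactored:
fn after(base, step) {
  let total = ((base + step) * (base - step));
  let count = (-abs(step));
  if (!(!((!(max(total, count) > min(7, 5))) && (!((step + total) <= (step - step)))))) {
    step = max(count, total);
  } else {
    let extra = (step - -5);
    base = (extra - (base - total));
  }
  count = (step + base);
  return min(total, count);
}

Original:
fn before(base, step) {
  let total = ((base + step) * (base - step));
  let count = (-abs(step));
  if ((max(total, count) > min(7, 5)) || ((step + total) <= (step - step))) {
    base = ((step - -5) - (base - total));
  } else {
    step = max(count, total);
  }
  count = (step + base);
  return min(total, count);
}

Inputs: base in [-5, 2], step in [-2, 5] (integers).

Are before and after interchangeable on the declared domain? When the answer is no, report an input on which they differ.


Side by side, the visible changes include: statement counts differ; boolean connective usage differs; local variable names differ.
Tracing base=2, step=3: before: total becomes -5; next count becomes -3; next ((max(total, count) > min(7, 5)) || ((step + total) <= (step - step))) evaluates to true; next base becomes 1; next count becomes 4; next final value -5 | after: total becomes -5; next count becomes -3; next (!(!((!(max(total, count) > min(7, 5))) && (!((step + total) <= (step - step)))))) evaluates to false; next extra becomes 8; next base becomes 1; next count becomes 4; next final value -5 — matching result -5.
Every one of the 64 inputs gives matching results.
verdict: equivalent


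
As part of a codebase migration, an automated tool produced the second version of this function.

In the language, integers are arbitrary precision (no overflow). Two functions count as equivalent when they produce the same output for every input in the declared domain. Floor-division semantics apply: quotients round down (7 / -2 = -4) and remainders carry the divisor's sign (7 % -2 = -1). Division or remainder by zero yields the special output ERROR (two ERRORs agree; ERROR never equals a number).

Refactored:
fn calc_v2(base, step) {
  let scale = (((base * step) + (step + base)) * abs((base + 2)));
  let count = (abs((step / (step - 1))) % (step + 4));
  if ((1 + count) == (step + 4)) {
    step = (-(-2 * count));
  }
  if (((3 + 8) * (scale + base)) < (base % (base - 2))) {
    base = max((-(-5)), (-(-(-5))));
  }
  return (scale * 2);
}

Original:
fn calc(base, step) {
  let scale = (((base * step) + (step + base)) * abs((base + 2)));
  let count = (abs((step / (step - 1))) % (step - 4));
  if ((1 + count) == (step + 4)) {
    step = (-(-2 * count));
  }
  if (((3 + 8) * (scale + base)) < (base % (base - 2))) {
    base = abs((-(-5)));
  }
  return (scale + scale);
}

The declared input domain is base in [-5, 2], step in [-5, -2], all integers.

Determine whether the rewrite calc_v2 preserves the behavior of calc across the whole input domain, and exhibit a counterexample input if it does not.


At base=-5, step=-4: calc gives 66, calc_v2 gives ERROR.
verdict: not equivalent; witness: base=-5, step=-4


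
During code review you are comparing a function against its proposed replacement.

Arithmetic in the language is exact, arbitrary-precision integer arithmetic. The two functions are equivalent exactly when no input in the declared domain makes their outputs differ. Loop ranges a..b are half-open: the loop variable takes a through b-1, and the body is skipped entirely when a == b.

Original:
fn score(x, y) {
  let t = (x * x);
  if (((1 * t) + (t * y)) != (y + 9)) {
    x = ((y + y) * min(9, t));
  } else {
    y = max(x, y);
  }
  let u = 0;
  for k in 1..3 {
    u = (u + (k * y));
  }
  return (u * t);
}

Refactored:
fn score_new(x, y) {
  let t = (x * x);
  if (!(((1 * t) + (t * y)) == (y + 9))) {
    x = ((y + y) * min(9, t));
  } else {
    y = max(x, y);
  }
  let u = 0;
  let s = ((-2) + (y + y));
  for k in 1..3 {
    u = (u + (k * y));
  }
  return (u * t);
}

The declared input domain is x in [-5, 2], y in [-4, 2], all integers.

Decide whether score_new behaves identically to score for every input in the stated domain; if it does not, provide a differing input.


The two versions differ — the changes include local variable names differ, plus boolean connective usage differs, plus comparison usage differs, plus constant usage differs, plus statement counts differ, plus arithmetic usage differs.
Tracing x=-4, y=1: score: t=16, then (((1 * t) + (t * y)) != (y + 9)) is true, then x=18, then u=0, then (k=1), then u=1, then (k=2), then u=3, then returns 48 | score_new: t=16, then (!(((1 * t) + (t * y)) == (y + 9))) is true, then x=18, then u=0, then s=0, then (k=1), then u=1, then (k=2), then u=3, then returns 48 — matching result 48.
Across all 56 domain points the two functions coincide.
verdict: equivalent


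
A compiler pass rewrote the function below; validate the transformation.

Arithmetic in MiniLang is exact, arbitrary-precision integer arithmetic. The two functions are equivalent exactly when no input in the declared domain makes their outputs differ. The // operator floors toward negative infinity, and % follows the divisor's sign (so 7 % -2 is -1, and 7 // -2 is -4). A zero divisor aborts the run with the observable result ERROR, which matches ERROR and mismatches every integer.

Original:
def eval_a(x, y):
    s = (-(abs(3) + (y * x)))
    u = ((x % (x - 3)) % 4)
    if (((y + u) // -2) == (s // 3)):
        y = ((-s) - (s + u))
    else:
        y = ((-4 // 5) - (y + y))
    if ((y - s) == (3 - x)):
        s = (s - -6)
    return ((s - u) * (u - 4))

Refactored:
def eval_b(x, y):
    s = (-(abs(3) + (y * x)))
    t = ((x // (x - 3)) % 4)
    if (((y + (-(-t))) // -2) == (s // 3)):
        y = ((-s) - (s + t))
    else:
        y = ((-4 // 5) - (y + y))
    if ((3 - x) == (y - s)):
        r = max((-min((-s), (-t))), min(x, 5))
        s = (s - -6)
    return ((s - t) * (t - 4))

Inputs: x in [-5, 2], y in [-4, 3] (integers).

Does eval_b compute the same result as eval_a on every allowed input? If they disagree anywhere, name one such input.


There is a counterexample at x=-5, y=-4: 26 on one side, 92 on the other.
eval_a: s := -23 | u := 3 | (((y + u) // -2) == (s // 3)): false | y := 7 | ((y - s) == (3 - x)): false | result 26
eval_b: s := -23 | t := 0 | (((y + (-(-t))) // -2) == (s // 3)): false | y := 7 | ((3 - x) == (y - s)): false | result 92
verdict: not equivalent; witness: x=-5, y=-4


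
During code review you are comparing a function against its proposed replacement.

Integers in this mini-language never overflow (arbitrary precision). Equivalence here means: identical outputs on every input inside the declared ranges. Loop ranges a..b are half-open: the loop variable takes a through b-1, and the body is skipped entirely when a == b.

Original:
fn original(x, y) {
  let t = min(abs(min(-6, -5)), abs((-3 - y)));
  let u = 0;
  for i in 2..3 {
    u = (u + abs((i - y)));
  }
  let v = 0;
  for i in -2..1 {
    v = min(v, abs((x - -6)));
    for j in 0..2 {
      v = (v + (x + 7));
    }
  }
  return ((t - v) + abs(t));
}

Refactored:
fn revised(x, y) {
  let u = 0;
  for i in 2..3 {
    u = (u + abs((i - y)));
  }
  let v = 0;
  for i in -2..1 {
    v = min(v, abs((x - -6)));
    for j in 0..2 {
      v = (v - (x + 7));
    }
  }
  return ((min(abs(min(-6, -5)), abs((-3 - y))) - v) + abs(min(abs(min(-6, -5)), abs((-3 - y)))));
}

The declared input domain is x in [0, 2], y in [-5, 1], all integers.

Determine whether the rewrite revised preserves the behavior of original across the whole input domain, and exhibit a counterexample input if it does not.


Try x=0, y=-5.
original: t := 2 | u := 0 | iter i=2: | u := 7 | v := 0 | iter i=-2: | v := 0 | iter j=0: | v := 7 | iter j=1: | v := 14 | iter i=-1: | v := 6 | iter j=0: | v := 13 | iter j=1: | v := 20 | iter i=0: | v := 6 | iter j=0: | v := 13 | iter j=1: | v := 20 | result -16
revised: u := 0 | iter i=2: | u := 7 | v := 0 | iter i=-2: | v := 0 | iter j=0: | v := -7 | iter j=1: | v := -14 | iter i=-1: | v := -14 | iter j=0: | v := -21 | iter j=1: | v := -28 | iter i=0: | v := -28 | iter j=0: | v := -35 | iter j=1: | v := -42 | result 46
-16 != 46, so the rewrite changes behavior.
verdict: not equivalent; witness: x=0, y=-5


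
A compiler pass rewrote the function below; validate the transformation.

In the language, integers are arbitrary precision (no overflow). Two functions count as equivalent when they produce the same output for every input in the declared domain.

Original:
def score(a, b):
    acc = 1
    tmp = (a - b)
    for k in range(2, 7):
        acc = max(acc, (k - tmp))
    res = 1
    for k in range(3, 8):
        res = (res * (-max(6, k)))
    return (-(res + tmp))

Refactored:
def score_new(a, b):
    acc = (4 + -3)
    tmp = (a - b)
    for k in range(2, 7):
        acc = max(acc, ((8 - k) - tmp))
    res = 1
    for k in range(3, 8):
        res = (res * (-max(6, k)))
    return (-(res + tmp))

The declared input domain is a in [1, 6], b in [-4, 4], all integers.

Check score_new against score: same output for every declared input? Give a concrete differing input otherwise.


Behavior is preserved: although arithmetic usage differs, constant usage differs, the outputs never diverge.
Tracing a=3, b=4: score: acc = 1; tmp = -1; [k=2]; acc = 3; [k=3]; acc = 4; [k=4]; acc = 5; [k=5]; acc = 6; [k=6]; acc = 7; res = 1; [k=3]; res = -6; [k=4]; res = 36; [k=5]; res = -216; [k=6]; res = 1296; [k=7]; res = -9072; return 9073 | score_new: acc = 1; tmp = -1; [k=2]; acc = 7; [k=3]; acc = 7; [k=4]; acc = 7; [k=5]; acc = 7; [k=6]; acc = 7; res = 1; [k=3]; res = -6; [k=4]; res = 36; [k=5]; res = -216; [k=6]; res = 1296; [k=7]; res = -9072; return 9073 — matching result 9073.
An exhaustive pass over the 54 declared inputs shows identical outputs.
verdict: equivalent


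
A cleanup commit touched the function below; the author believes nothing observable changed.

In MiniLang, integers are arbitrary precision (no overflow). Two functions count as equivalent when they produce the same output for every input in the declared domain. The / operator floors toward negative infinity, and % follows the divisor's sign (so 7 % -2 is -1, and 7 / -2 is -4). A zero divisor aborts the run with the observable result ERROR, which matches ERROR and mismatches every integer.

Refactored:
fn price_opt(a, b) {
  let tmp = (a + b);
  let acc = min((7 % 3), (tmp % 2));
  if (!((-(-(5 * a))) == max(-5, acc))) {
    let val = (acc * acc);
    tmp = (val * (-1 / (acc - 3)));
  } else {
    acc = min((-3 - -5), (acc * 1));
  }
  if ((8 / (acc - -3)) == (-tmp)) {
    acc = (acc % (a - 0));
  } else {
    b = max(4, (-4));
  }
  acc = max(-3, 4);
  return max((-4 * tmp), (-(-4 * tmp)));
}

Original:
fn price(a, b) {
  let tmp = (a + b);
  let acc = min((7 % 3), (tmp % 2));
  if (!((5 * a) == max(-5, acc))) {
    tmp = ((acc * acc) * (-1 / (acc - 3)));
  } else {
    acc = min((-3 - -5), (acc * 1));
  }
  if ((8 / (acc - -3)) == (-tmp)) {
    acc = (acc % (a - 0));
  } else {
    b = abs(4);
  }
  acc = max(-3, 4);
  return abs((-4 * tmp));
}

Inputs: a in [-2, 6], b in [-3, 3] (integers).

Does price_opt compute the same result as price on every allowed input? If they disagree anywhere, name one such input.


Comparing the listings, the differences include: arithmetic usage differs, and constant usage differs, and statement counts differ, and local variable names differ, and min/max/abs usage differs.
Spot check at a=2, b=0 — price: tmp becomes 2; next acc becomes 0; next (!((5 * a) == max(-5, acc))) evaluates to true; next tmp becomes 0; next ((8 / (acc - -3)) == (-tmp)) evaluates to false; next b becomes 4; next acc becomes 4; next final value 0. price_opt: tmp becomes 2; next acc becomes 0; next (!((-(-(5 * a))) == max(-5, acc))) evaluates to true; next val becomes 0; next tmp becomes 0; next ((8 / (acc - -3)) == (-tmp)) evaluates to false; next b becomes 4; next acc becomes 4; next final value 0. Both give 0.
Across all 63 domain points the two functions coincide.
verdict: equivalent


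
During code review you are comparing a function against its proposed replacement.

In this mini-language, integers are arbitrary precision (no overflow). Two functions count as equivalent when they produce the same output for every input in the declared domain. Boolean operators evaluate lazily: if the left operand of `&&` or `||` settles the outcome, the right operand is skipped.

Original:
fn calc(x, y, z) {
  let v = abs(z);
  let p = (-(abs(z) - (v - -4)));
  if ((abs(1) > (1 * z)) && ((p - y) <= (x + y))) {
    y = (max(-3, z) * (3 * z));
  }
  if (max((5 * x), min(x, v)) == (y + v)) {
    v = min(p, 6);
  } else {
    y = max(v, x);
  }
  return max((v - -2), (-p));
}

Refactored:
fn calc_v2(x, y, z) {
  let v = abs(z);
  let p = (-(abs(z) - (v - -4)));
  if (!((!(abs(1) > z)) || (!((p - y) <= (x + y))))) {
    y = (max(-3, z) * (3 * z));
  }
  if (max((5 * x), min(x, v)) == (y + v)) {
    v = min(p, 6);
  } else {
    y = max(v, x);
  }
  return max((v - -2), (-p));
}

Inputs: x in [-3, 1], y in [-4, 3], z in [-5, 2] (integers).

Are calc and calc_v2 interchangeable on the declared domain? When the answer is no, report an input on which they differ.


This is a faithful refactor — arithmetic usage differs; and constant usage differs; and boolean connective usage differs, but the computed results match everywhere.
Spot check at x=0, y=-2, z=-4 — calc: v = 4; p = 4; ((abs(1) > (1 * z)) && ((p - y) <= (x + y))) -> false; (max((5 * x), min(x, v)) == (y + v)) -> false; y = 4; return 6. calc_v2: v = 4; p = 4; (!((!(abs(1) > z)) || (!((p - y) <= (x + y))))) -> false; (max((5 * x), min(x, v)) == (y + v)) -> false; y = 4; return 6. Both give 6.
An exhaustive pass over the 320 declared inputs shows identical outputs.
verdict: equivalent


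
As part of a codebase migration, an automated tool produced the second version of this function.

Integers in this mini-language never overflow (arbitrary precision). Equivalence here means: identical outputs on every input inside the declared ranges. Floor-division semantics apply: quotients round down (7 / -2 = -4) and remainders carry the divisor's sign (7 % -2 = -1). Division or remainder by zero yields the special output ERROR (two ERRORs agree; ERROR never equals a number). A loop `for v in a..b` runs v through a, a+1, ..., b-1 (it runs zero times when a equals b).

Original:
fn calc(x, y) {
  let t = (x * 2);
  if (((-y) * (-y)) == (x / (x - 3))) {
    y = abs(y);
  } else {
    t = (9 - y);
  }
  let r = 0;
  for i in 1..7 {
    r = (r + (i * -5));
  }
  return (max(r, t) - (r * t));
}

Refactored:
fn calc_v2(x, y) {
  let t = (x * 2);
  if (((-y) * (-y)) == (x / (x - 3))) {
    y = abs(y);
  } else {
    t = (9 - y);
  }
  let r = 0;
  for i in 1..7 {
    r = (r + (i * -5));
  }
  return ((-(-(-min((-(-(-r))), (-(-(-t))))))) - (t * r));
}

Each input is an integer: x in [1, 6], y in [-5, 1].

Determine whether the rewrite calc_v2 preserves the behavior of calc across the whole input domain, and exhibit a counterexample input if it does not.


Side by side, the visible changes include: min/max/abs usage differs.
Tracing x=6, y=-4: calc: t=12, then (((-y) * (-y)) == (x / (x - 3))) is false, then t=13, then r=0, then (i=1), then r=-5, then (i=2), then r=-15, then (i=3), then r=-30, then (i=4), then r=-50, then (i=5), then r=-75, then (i=6), then r=-105, then returns 1378 | calc_v2: t=12, then (((-y) * (-y)) == (x / (x - 3))) is false, then t=13, then r=0, then (i=1), then r=-5, then (i=2), then r=-15, then (i=3), then r=-30, then (i=4), then r=-50, then (i=5), then r=-75, then (i=6), then r=-105, then returns 1378 — matching result 1378.
Every one of the 42 inputs gives matching results.
verdict: equivalent


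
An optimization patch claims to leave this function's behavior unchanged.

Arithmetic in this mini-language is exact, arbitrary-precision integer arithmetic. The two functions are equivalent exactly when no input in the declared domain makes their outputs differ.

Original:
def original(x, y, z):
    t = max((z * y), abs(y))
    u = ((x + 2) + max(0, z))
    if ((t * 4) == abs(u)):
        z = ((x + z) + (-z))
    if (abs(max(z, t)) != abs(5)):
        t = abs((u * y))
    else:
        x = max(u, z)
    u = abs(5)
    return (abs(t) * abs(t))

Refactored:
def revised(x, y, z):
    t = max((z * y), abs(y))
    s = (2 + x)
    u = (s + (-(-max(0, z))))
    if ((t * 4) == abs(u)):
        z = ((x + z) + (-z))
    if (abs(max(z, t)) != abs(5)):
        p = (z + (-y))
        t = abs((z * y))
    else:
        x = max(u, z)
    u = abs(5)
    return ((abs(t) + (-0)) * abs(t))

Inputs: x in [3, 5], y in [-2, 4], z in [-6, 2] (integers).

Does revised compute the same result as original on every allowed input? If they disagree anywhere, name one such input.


At x=3, y=-2, z=-6: original gives 100, revised gives 144.
verdict: not equivalent; witness: x=3, y=-2, z=-6


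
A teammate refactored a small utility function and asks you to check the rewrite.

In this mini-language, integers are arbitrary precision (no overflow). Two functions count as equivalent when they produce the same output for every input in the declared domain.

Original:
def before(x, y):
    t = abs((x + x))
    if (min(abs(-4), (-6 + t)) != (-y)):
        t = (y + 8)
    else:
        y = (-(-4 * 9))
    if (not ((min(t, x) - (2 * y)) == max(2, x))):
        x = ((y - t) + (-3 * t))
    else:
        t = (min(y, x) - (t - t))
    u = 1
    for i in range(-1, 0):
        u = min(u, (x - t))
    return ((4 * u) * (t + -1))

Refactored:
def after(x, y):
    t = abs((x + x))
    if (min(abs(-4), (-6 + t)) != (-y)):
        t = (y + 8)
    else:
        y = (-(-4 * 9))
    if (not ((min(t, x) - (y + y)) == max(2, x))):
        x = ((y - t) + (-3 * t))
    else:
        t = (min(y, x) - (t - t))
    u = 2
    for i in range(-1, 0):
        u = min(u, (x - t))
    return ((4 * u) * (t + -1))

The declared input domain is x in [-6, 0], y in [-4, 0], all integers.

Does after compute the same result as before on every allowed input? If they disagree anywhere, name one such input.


Not equivalent: x=-3, y=0 separates them (20 vs 40).
before: t = 6; (min(abs(-4), (-6 + t)) != (-y)) -> false; y = 36; (not ((min(t, x) - (2 * y)) == max(2, x))) -> true; x = 12; u = 1; [i=-1]; u = 1; return 20
after: t = 6; (min(abs(-4), (-6 + t)) != (-y)) -> false; y = 36; (not ((min(t, x) - (y + y)) == max(2, x))) -> true; x = 12; u = 2; [i=-1]; u = 2; return 40
verdict: not equivalent; witness: x=-3, y=0


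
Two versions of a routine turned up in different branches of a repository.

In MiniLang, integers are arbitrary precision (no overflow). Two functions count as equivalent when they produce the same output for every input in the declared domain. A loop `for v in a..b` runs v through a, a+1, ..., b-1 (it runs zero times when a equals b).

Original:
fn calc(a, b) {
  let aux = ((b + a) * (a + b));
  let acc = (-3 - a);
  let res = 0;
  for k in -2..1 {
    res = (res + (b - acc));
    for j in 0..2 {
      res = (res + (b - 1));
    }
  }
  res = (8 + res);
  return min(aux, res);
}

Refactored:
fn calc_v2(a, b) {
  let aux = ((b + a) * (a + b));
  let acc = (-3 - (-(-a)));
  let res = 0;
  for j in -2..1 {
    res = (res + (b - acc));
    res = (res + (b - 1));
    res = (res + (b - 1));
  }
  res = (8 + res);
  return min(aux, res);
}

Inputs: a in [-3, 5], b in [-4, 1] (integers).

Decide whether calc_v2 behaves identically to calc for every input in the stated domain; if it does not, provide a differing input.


Equivalent — the differences include constant usage differs; arithmetic usage differs; loop structure differs; local variable names differ, yet no declared input distinguishes the two.
As a probe, take a=-2, b=-3: calc runs aux := 25 | acc := -1 | res := 0 | iter k=-2: | res := -2 | iter j=0: | res := -6 | iter j=1: | res := -10 | iter k=-1: | res := -12 | iter j=0: | res := -16 | iter j=1: | res := -20 | iter k=0: | res := -22 | iter j=0: | res := -26 | iter j=1: | res := -30 | res := -22 | result -22; calc_v2 runs aux := 25 | acc := -1 | res := 0 | iter j=-2: | res := -2 | res := -6 | res := -10 | iter j=-1: | res := -12 | res := -16 | res := -20 | iter j=0: | res := -22 | res := -26 | res := -30 | res := -22 | result -22; both end at -22.
An exhaustive pass over the 54 declared inputs shows identical outputs.
verdict: equivalent


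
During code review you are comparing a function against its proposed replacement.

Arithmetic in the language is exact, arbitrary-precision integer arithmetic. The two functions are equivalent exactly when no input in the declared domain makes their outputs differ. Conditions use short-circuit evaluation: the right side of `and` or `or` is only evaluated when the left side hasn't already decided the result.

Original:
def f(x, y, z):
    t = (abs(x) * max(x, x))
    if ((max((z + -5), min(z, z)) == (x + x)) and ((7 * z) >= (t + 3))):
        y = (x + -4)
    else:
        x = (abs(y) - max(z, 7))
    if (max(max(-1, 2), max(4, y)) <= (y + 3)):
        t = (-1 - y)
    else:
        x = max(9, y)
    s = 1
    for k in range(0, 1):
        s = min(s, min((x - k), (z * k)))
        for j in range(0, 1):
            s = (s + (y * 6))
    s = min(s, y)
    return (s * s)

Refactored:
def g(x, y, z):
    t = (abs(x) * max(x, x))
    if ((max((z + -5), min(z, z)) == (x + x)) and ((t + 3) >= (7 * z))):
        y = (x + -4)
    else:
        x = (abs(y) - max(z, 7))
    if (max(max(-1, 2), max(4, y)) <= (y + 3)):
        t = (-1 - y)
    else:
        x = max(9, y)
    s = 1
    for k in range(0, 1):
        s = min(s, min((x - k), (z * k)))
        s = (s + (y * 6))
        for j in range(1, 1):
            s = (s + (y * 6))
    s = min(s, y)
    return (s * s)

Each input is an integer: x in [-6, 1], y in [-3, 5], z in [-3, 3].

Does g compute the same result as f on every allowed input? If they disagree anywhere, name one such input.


Consider the input x=-1, y=-3, z=-2.
f: t becomes -1; next ((max((z + -5), min(z, z)) == (x + x)) and ((7 * z) >= (t + 3))) evaluates to false; next x becomes -4; next (max(max(-1, 2), max(4, y)) <= (y + 3)) evaluates to false; next x becomes 9; next s becomes 1; next at k=0:; next s becomes 0; next at j=0:; next s becomes -18; next s becomes -18; next final value 324
g: t becomes -1; next ((max((z + -5), min(z, z)) == (x + x)) and ((t + 3) >= (7 * z))) evaluates to true; next y becomes -5; next (max(max(-1, 2), max(4, y)) <= (y + 3)) evaluates to false; next x becomes 9; next s becomes 1; next at k=0:; next s becomes 0; next s becomes -30; next j never enters its loop body; next s becomes -30; next final value 900
324 against 900: the behavior changed.
verdict: not equivalent; witness: x=-1, y=-3, z=-2


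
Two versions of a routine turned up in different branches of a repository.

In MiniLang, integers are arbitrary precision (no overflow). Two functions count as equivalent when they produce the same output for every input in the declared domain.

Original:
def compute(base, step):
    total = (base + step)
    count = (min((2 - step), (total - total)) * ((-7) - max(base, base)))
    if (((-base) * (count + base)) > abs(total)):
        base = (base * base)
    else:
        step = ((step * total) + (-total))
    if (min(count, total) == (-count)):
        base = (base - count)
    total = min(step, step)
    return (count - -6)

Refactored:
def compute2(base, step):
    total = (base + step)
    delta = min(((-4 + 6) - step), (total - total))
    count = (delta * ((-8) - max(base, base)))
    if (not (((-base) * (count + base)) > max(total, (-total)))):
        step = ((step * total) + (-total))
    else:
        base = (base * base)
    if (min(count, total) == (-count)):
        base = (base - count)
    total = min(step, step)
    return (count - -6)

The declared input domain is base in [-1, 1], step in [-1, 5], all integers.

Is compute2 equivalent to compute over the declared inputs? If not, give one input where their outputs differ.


The rewrite breaks on base=-1, step=3, where the results are 12 and 13.
compute: total=2, then count=6, then (((-base) * (count + base)) > abs(total)) is true, then base=1, then (min(count, total) == (-count)) is false, then total=3, then returns 12
compute2: total=2, then delta=-1, then count=7, then (not (((-base) * (count + base)) > max(total, (-total)))) is false, then base=1, then (min(count, total) == (-count)) is false, then total=3, then returns 13
verdict: not equivalent; witness: base=-1, step=3


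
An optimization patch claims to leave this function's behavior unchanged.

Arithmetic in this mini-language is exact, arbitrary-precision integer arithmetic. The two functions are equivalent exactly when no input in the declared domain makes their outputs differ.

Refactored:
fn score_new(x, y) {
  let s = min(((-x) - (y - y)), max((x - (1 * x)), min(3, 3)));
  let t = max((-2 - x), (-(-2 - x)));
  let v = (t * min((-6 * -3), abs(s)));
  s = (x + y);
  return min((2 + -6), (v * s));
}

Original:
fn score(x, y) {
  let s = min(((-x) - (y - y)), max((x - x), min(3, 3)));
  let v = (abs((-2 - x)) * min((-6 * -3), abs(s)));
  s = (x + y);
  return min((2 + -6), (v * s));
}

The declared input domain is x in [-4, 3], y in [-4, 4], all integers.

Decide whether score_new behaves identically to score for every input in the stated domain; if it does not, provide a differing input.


Changes here: local variable names differ, and constant usage differs, and statement counts differ, and arithmetic usage differs, and min/max/abs usage differs; the full 72-point sweep finds no disagreement.
verdict: equivalent
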